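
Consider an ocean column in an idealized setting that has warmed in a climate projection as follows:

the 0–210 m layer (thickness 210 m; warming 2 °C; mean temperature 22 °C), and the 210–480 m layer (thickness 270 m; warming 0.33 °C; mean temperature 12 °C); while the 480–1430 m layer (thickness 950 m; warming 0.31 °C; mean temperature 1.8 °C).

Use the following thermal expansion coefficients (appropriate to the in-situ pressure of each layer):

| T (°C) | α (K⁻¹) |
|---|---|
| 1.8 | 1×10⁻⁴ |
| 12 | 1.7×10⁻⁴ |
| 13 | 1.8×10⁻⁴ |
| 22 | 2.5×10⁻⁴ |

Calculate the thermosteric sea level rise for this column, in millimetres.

150 mm of thermosteric rise

Layer 1 at 22 °C → α = 2.5×10⁻⁴ K⁻¹
Layer 2 at 12 °C → α = 1.7×10⁻⁴ K⁻¹
Layer 3 at 1.8 °C → α = 1×10⁻⁴ K⁻¹
Layer 1: 2.5×10⁻⁴ × 2 × 210 = 0.10500 m
210–480 m: 1.7×10⁻⁴ × 0.33 × 270 = 0.015147 m
Layer 3: 0.31 × 950 × 1×10⁻⁴ = 0.02945 m
Δh = 0.10500 + 0.015147 + 0.02945 = 0.149597 m ≈ 150 mm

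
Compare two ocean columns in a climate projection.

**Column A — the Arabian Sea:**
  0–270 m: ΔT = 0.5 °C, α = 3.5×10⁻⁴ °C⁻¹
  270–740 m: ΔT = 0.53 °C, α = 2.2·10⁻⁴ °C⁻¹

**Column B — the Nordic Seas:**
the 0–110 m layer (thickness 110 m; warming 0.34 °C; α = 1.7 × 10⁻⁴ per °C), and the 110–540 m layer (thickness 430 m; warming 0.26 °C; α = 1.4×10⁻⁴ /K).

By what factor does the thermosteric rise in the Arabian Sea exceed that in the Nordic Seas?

A Layer 1: 270 × 0.5 × 3.5×10⁻⁴ = 0.04725 m
A Layer 2: 0.53 × 2.2×10⁻⁴ × 470 = 0.054802 m
A total: 0.102052 m
B 1.7×10⁻⁴ × 110 × 0.34 = 0.006358 m
B 1.4×10⁻⁴ × 430 × 0.26 = 0.015652 m
B total: 0.02201 m
Ratio: 0.102052 / 0.02201 ≈ 4.637

4.64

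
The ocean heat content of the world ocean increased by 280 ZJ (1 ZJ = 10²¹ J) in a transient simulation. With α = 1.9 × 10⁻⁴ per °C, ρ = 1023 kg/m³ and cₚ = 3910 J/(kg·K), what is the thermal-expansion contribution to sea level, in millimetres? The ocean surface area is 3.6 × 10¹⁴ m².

36.9 mm

Per unit area: Q = 280×10²¹ / (3.6×10¹⁴) ≈ 7.778×10⁸ J/m²
Δh = αQ/(ρcₚ) = 1.9×10⁻⁴ × 7.778×10⁸ / (1023 × 3910) ≈ 0.036946 m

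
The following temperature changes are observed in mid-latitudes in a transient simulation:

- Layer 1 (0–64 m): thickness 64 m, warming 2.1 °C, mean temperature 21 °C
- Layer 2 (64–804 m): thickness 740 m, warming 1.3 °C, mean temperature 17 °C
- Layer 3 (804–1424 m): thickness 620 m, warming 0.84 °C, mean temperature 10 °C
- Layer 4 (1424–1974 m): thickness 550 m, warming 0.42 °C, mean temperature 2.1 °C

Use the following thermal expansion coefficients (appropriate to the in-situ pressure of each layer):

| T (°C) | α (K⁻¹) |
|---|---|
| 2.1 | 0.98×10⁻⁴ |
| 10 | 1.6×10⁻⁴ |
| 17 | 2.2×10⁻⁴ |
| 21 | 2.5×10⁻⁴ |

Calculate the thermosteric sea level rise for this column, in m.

about 0.35 m

Layer 1 at 21 °C → α = 2.5×10⁻⁴ K⁻¹
Layer 2 at 17 °C → α = 2.2×10⁻⁴ K⁻¹
Layer 3 at 10 °C → α = 1.6×10⁻⁴ K⁻¹
Layer 4 at 2.1 °C → α = 0.98×10⁻⁴ K⁻¹
0–64 m: 2.5×10⁻⁴ × 2.1 × 64 = 0.03360 m
740 × 1.3 × 2.2×10⁻⁴ = 0.21164 m
620 × 0.84 × 1.6×10⁻⁴ = 0.083328 m
1424–1974 m: 0.98×10⁻⁴ × 0.42 × 550 = 0.022638 m
Δh = 0.03360 + 0.21164 + 0.083328 + 0.022638 = 0.351206 m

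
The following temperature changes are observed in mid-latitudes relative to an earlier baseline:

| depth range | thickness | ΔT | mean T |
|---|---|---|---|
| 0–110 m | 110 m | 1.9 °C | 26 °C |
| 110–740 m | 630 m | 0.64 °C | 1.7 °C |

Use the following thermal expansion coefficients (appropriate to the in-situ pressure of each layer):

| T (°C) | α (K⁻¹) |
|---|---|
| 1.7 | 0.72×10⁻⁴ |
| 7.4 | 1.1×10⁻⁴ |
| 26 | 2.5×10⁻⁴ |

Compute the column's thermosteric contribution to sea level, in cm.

about 8.13 cm

Layer 1 at 26 °C → α = 2.5×10⁻⁴ K⁻¹
Layer 2 at 1.7 °C → α = 0.72×10⁻⁴ K⁻¹
Layer 1: 1.9 × 2.5×10⁻⁴ × 110 = 0.05225 m
0.72×10⁻⁴ × 0.64 × 630 = 0.0290304 m
Δh = 0.05225 + 0.0290304 = 0.0812804 m ≈ 8.13 cm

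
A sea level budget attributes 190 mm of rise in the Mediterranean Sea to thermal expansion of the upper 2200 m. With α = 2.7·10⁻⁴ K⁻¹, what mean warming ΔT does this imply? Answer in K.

about 0.320 K

ΔT = Δh/(αH) = 0.19 / (2.7×10⁻⁴ × 2200) ≈ 0.3199 K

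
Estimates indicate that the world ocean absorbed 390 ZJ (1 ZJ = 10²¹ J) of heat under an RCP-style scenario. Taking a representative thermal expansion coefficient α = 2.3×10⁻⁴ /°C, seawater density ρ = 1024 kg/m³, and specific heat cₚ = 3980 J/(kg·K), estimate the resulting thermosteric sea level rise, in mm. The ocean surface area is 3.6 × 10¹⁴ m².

Per unit area: Q = 390×10²¹ / (3.6×10¹⁴) ≈ 1.083×10⁹ J/m²
Δh = αQ/(ρcₚ) = 2.3×10⁻⁴ × 1.083×10⁹ / (1024 × 3980) ≈ 0.061119 m

61.1 mm of thermosteric rise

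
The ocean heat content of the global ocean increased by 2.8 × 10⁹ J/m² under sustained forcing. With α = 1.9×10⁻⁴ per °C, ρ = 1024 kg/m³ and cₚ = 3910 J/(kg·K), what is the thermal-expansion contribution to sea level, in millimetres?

133 mm of thermosteric rise

Δh = αQ/(ρcₚ) = 1.9×10⁻⁴ × 2.8×10⁹ / (1024 × 3910) ≈ 0.13287 m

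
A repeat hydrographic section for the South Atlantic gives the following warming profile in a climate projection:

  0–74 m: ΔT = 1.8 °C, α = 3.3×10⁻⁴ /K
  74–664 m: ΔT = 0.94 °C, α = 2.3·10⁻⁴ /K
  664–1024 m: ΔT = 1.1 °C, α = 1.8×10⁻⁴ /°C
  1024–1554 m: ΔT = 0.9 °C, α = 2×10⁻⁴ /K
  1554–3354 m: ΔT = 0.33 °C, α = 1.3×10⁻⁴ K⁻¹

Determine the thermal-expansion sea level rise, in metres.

Δh = 0.415 m

0–74 m: 1.8 × 74 × 3.3×10⁻⁴ = 0.043956 m
2.3×10⁻⁴ × 0.94 × 590 = 0.127558 m
360 × 1.1 × 1.8×10⁻⁴ = 0.07128 m
Layer 4: 2×10⁻⁴ × 0.9 × 530 = 0.09540 m
Layer 5: 1.3×10⁻⁴ × 0.33 × 1800 = 0.07722 m
Δh = 0.043956 + 0.127558 + 0.07128 + 0.09540 + 0.07722 = 0.415414 m ≈ 0.415 m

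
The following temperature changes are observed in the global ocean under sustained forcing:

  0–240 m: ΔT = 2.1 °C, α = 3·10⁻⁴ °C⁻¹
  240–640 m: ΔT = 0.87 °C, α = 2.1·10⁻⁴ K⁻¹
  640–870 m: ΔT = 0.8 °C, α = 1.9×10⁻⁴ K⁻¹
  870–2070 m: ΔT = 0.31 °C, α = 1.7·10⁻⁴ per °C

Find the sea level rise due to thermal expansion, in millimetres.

320 mm

240 × 2.1 × 3×10⁻⁴ = 0.15120 m
Layer 2: 400 × 0.87 × 2.1×10⁻⁴ = 0.07308 m
640–870 m: 230 × 1.9×10⁻⁴ × 0.8 = 0.03496 m
0.31 × 1200 × 1.7×10⁻⁴ = 0.06324 m
Δh = 0.15120 + 0.07308 + 0.03496 + 0.06324 = 0.32248 m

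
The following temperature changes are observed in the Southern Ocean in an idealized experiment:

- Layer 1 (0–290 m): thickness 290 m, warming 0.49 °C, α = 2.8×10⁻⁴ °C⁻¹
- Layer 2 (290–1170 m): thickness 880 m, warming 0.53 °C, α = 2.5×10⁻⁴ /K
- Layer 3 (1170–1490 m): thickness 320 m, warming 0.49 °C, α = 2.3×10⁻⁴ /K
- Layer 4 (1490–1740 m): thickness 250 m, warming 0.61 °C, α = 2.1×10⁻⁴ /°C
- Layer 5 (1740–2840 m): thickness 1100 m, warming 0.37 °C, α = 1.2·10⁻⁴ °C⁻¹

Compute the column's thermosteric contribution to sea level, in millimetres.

Δh = 273 mm

2.8×10⁻⁴ × 290 × 0.49 = 0.039788 m
Layer 2: 2.5×10⁻⁴ × 0.53 × 880 = 0.11660 m
Layer 3: 0.49 × 2.3×10⁻⁴ × 320 = 0.036064 m
Layer 4: 2.1×10⁻⁴ × 250 × 0.61 = 0.032025 m
1740–2840 m: 1100 × 1.2×10⁻⁴ × 0.37 = 0.04884 m
Δh = 0.039788 + 0.11660 + 0.036064 + 0.032025 + 0.04884 = 0.273317 m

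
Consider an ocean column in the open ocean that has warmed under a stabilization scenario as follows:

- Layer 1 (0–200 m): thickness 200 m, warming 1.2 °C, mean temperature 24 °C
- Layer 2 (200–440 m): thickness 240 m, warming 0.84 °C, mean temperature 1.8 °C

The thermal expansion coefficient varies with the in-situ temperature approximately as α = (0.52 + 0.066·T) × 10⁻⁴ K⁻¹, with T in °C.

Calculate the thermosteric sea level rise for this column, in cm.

Layer 1: α = (0.52 + 0.066×24)×10⁻⁴ = 2.104×10⁻⁴ K⁻¹
Layer 2: α = (0.52 + 0.066×1.8)×10⁻⁴ = 0.6388×10⁻⁴ K⁻¹
Layer 1: 2.104×10⁻⁴ × 1.2 × 200 = 0.050496 m
200–440 m: 0.84 × 240 × 0.6388×10⁻⁴ = 0.012878208 m
Δh = 0.050496 + 0.012878208 = 0.063374208 m ≈ 6.34 cm

Δh = 6.34 cm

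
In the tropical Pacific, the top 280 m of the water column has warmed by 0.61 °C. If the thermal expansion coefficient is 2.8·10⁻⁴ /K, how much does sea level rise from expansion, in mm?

about 47.8 mm

Δh = αΔT·H = 2.8×10⁻⁴ × 0.61 × 280 = 0.047824 m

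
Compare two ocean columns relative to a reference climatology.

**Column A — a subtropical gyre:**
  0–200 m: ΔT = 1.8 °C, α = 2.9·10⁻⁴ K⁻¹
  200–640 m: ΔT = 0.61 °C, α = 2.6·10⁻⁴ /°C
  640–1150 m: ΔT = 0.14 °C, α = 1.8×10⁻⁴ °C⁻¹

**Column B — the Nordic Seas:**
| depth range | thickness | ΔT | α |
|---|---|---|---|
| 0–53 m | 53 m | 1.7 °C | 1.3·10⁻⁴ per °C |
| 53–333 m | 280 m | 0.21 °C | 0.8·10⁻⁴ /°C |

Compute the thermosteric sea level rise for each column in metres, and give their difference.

Δh_A ≈ 0.187 m, Δh_B ≈ 0.0164 m; difference ≈ 0.171 m

A 0–200 m: 200 × 2.9×10⁻⁴ × 1.8 = 0.10440 m
A Layer 2: 2.6×10⁻⁴ × 0.61 × 440 = 0.069784 m
A 1.8×10⁻⁴ × 0.14 × 510 = 0.012852 m
A total: 0.187036 m
B 1.3×10⁻⁴ × 53 × 1.7 = 0.011713 m
B 0.8×10⁻⁴ × 0.21 × 280 = 0.004704 m
B total: 0.016417 m
Difference: 0.187036 − 0.016417 = 0.170619 m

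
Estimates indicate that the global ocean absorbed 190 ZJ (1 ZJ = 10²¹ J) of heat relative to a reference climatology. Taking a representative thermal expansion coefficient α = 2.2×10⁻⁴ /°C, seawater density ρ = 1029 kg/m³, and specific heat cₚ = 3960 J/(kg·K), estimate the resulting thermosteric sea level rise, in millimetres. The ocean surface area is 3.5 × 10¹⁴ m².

Per unit area: Q = 190×10²¹ / (3.5×10¹⁴) ≈ 5.429×10⁸ J/m²
Δh = αQ/(ρcₚ) = 2.2×10⁻⁴ × 5.429×10⁸ / (1029 × 3960) ≈ 0.029311 m

29.3 mm of thermosteric rise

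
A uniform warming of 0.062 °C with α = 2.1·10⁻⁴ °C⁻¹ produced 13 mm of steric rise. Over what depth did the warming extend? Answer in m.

about 1000 m

H = Δh/(αΔT) = 0.013 / (2.1×10⁻⁴ × 0.062) ≈ 998.5 m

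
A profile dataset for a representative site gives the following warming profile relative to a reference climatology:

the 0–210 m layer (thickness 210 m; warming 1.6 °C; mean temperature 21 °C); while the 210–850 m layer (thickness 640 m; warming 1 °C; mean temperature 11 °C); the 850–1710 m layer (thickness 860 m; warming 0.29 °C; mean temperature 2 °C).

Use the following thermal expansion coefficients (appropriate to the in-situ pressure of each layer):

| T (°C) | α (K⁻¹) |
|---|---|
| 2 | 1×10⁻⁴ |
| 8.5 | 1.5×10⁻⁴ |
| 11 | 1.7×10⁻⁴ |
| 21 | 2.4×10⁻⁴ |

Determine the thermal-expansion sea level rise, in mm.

Layer 1 at 21 °C → α = 2.4×10⁻⁴ K⁻¹
Layer 2 at 11 °C → α = 1.7×10⁻⁴ K⁻¹
Layer 3 at 2 °C → α = 1×10⁻⁴ K⁻¹
2.4×10⁻⁴ × 1.6 × 210 = 0.08064 m
Layer 2: 1.7×10⁻⁴ × 1 × 640 = 0.10880 m
Layer 3: 860 × 1×10⁻⁴ × 0.29 = 0.02494 m
Δh = 0.08064 + 0.10880 + 0.02494 = 0.21438 m

214 mm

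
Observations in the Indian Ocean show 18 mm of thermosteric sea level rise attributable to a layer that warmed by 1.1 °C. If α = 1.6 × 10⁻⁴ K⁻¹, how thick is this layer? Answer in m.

H ≈ 100 m

H = Δh/(αΔT) = 0.018 / (1.6×10⁻⁴ × 1.1) ≈ 102.3 m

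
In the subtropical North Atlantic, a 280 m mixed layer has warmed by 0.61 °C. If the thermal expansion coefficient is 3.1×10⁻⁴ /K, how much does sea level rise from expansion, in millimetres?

Δh = αΔT·H = 3.1×10⁻⁴ × 0.61 × 280 = 0.052948 m

52.9 mm of thermosteric rise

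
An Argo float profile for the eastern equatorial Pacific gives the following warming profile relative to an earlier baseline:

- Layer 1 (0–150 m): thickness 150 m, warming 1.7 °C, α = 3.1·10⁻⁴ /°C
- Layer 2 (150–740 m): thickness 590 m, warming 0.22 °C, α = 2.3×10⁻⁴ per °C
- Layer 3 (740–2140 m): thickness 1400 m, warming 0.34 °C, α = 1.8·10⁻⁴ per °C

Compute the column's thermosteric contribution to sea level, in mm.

Δh = 195 mm

0–150 m: 150 × 3.1×10⁻⁴ × 1.7 = 0.07905 m
0.22 × 2.3×10⁻⁴ × 590 = 0.029854 m
1.8×10⁻⁴ × 0.34 × 1400 = 0.08568 m
Δh = 0.07905 + 0.029854 + 0.08568 = 0.194584 m ≈ 195 mm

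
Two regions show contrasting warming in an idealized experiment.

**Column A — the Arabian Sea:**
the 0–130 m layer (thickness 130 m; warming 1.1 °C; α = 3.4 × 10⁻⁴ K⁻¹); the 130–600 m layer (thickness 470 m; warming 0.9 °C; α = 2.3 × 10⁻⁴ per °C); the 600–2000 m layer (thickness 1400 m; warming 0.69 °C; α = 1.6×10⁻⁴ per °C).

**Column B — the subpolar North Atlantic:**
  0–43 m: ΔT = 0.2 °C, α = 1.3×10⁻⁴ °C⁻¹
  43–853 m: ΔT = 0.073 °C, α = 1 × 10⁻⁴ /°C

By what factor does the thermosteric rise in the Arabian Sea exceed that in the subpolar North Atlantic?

A 0–130 m: 3.4×10⁻⁴ × 1.1 × 130 = 0.04862 m
A 130–600 m: 2.3×10⁻⁴ × 0.9 × 470 = 0.09729 m
A 1400 × 1.6×10⁻⁴ × 0.69 = 0.15456 m
A total: 0.30047 m
B 0–43 m: 43 × 0.2 × 1.3×10⁻⁴ = 0.001118 m
B 0.073 × 810 × 1×10⁻⁴ = 0.005913 m
B total: 0.007031 m
Ratio: 0.30047 / 0.007031 ≈ 42.74

43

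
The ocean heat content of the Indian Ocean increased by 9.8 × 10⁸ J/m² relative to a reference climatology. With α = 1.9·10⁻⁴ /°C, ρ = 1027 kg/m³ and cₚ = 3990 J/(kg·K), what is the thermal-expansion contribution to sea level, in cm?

about 4.54 cm

Δh = αQ/(ρcₚ) = 1.9×10⁻⁴ × 9.8×10⁸ / (1027 × 3990) ≈ 0.04544 m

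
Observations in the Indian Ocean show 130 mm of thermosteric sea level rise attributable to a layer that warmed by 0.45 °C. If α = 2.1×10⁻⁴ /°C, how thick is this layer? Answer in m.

H ≈ 1380 m

H = Δh/(αΔT) = 0.13 / (2.1×10⁻⁴ × 0.45) ≈ 1376 m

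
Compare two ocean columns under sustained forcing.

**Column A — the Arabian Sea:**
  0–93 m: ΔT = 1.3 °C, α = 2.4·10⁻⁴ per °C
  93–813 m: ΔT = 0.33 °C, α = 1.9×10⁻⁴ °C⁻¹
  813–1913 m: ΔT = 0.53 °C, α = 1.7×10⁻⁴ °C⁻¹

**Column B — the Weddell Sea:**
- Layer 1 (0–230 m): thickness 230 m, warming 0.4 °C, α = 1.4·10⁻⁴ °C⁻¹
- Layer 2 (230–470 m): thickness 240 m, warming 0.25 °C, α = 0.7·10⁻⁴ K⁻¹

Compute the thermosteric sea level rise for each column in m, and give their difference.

A 1.3 × 93 × 2.4×10⁻⁴ = 0.029016 m
A 1.9×10⁻⁴ × 720 × 0.33 = 0.045144 m
A 1.7×10⁻⁴ × 1100 × 0.53 = 0.09911 m
A total: 0.17327 m
B 0–230 m: 0.4 × 230 × 1.4×10⁻⁴ = 0.01288 m
B Layer 2: 0.25 × 240 × 0.7×10⁻⁴ = 0.00420 m
B total: 0.01708 m
Difference: 0.17327 − 0.01708 = 0.15619 m

A: 0.17 m; B: 0.017 m; difference 0.16 m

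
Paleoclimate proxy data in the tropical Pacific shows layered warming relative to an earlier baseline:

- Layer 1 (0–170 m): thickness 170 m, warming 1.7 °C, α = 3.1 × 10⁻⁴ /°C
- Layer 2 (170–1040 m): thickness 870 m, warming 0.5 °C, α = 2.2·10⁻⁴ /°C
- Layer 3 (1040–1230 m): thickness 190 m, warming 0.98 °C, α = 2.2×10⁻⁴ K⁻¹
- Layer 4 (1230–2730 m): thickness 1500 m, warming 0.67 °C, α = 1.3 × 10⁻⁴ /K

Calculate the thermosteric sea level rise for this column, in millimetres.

Δh ≈ 360 mm

Layer 1: 170 × 1.7 × 3.1×10⁻⁴ = 0.08959 m
2.2×10⁻⁴ × 0.5 × 870 = 0.09570 m
1040–1230 m: 2.2×10⁻⁴ × 190 × 0.98 = 0.040964 m
0.67 × 1500 × 1.3×10⁻⁴ = 0.13065 m
Δh = 0.08959 + 0.09570 + 0.040964 + 0.13065 = 0.356904 m ≈ 360 mm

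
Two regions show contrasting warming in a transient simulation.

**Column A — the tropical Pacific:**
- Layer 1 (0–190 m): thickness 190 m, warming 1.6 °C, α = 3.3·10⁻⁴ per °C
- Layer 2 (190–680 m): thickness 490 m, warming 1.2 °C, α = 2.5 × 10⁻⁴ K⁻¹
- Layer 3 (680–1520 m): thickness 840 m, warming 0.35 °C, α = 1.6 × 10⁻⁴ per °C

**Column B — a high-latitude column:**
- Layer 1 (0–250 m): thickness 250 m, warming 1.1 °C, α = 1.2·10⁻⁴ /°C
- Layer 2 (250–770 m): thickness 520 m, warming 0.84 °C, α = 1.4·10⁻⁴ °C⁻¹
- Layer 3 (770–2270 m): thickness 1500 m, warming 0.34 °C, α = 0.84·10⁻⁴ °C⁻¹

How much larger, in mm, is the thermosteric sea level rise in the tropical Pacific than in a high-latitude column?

Δh_A − Δh_B ≈ 160 mm

A 1.6 × 190 × 3.3×10⁻⁴ = 0.10032 m
A 2.5×10⁻⁴ × 1.2 × 490 = 0.14700 m
A 680–1520 m: 840 × 0.35 × 1.6×10⁻⁴ = 0.04704 m
A total: 0.29436 m
B 0–250 m: 250 × 1.2×10⁻⁴ × 1.1 = 0.03300 m
B 520 × 0.84 × 1.4×10⁻⁴ = 0.061152 m
B 0.84×10⁻⁴ × 1500 × 0.34 = 0.04284 m
B total: 0.136992 m
Difference: 0.29436 − 0.136992 = 0.157368 m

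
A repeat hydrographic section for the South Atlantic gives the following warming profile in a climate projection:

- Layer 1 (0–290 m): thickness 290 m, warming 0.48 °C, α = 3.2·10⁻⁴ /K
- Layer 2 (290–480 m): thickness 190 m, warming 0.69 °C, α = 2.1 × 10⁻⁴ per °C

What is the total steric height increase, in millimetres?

0–290 m: 3.2×10⁻⁴ × 290 × 0.48 = 0.044544 m
190 × 0.69 × 2.1×10⁻⁴ = 0.027531 m
Δh = 0.044544 + 0.027531 = 0.072075 m

72 mm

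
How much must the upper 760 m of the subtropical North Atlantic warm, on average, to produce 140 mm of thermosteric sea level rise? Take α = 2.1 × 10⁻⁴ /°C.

0.877 K

ΔT = Δh/(αH) = 0.14 / (2.1×10⁻⁴ × 760) ≈ 0.8772 K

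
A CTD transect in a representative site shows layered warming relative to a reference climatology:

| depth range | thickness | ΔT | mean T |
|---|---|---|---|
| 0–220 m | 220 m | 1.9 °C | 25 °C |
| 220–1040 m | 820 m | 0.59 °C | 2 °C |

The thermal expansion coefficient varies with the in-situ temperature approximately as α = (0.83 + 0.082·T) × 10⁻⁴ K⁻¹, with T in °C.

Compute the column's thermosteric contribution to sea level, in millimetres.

about 168 mm

Layer 1: α = (0.83 + 0.082×25)×10⁻⁴ = 2.88×10⁻⁴ K⁻¹
Layer 2: α = (0.83 + 0.082×2)×10⁻⁴ = 0.994×10⁻⁴ K⁻¹
1.9 × 2.88×10⁻⁴ × 220 = 0.120384 m
0.59 × 820 × 0.994×10⁻⁴ = 0.04808972 m
Δh = 0.120384 + 0.04808972 = 0.16847372 m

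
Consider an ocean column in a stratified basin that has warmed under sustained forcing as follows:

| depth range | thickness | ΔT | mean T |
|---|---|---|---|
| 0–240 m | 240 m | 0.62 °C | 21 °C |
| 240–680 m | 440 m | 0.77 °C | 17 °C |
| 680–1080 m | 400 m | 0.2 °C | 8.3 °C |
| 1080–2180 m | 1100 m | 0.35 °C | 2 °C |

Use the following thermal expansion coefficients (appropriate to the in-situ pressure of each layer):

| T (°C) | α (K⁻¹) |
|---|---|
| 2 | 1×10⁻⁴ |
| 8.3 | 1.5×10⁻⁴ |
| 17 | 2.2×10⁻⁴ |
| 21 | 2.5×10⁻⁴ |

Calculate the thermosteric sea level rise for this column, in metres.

Δh = 0.16 m

Layer 1 at 21 °C → α = 2.5×10⁻⁴ K⁻¹
Layer 2 at 17 °C → α = 2.2×10⁻⁴ K⁻¹
Layer 3 at 8.3 °C → α = 1.5×10⁻⁴ K⁻¹
Layer 4 at 2 °C → α = 1×10⁻⁴ K⁻¹
Layer 1: 0.62 × 2.5×10⁻⁴ × 240 = 0.03720 m
Layer 2: 440 × 0.77 × 2.2×10⁻⁴ = 0.074536 m
680–1080 m: 400 × 1.5×10⁻⁴ × 0.2 = 0.01200 m
Layer 4: 0.35 × 1×10⁻⁴ × 1100 = 0.03850 m
Δh = 0.03720 + 0.074536 + 0.01200 + 0.03850 = 0.162236 m ≈ 0.16 m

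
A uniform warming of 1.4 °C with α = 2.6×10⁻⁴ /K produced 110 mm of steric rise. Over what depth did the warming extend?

H ≈ 302 m

H = Δh/(αΔT) = 0.11 / (2.6×10⁻⁴ × 1.4) ≈ 302.2 m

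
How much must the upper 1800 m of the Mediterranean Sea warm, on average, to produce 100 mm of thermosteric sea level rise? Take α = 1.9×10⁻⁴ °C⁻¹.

ΔT = Δh/(αH) = 0.1 / (1.9×10⁻⁴ × 1800) ≈ 0.2924 °C

ΔT ≈ 0.292 °C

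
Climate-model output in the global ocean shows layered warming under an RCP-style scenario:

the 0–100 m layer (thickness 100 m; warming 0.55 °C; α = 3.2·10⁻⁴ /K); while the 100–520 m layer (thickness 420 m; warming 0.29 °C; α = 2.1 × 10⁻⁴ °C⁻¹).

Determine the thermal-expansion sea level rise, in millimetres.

about 43 mm

100 × 0.55 × 3.2×10⁻⁴ = 0.01760 m
100–520 m: 2.1×10⁻⁴ × 0.29 × 420 = 0.025578 m
Δh = 0.01760 + 0.025578 = 0.043178 m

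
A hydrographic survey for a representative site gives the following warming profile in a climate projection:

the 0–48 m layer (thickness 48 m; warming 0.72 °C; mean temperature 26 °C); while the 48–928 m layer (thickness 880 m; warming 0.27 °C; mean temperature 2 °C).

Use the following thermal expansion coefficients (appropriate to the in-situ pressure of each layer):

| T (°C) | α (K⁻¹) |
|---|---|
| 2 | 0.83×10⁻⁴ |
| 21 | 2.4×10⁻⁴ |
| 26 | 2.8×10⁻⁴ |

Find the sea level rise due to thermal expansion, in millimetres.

Layer 1 at 26 °C → α = 2.8×10⁻⁴ K⁻¹
Layer 2 at 2 °C → α = 0.83×10⁻⁴ K⁻¹
48 × 2.8×10⁻⁴ × 0.72 = 0.0096768 m
880 × 0.83×10⁻⁴ × 0.27 = 0.0197208 m
Δh = 0.0096768 + 0.0197208 = 0.0293976 m ≈ 29 mm

about 29 mm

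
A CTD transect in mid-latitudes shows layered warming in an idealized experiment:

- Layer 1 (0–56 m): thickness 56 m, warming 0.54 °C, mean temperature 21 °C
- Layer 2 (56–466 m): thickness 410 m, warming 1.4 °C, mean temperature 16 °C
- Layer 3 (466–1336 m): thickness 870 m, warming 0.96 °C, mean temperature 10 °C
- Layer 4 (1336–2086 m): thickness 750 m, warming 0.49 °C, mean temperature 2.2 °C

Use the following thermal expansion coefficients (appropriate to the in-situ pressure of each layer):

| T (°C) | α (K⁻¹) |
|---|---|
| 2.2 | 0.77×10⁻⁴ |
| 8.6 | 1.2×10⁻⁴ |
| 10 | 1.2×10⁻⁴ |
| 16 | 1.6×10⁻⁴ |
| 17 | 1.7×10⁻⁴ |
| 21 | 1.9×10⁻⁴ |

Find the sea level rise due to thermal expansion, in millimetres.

Layer 1 at 21 °C → α = 1.9×10⁻⁴ K⁻¹
Layer 2 at 16 °C → α = 1.6×10⁻⁴ K⁻¹
Layer 3 at 10 °C → α = 1.2×10⁻⁴ K⁻¹
Layer 4 at 2.2 °C → α = 0.77×10⁻⁴ K⁻¹
0–56 m: 1.9×10⁻⁴ × 0.54 × 56 = 0.0057456 m
56–466 m: 410 × 1.4 × 1.6×10⁻⁴ = 0.09184 m
870 × 1.2×10⁻⁴ × 0.96 = 0.100224 m
1336–2086 m: 0.49 × 750 × 0.77×10⁻⁴ = 0.0282975 m
Δh = 0.0057456 + 0.09184 + 0.100224 + 0.0282975 = 0.2261071 m ≈ 230 mm

230 mm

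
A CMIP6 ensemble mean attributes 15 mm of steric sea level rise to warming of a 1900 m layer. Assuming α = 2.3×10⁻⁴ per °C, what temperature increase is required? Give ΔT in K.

ΔT ≈ 0.034 K

ΔT = Δh/(αH) = 0.015 / (2.3×10⁻⁴ × 1900) ≈ 0.03432 K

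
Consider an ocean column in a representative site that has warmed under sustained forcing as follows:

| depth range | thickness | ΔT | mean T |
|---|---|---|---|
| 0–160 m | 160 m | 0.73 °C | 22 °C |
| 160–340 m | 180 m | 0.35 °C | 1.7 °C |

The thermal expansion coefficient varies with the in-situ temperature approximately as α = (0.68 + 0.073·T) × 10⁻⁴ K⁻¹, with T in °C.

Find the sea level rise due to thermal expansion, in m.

Δh ≈ 0.0318 m

Layer 1: α = (0.68 + 0.073×22)×10⁻⁴ = 2.286×10⁻⁴ K⁻¹
Layer 2: α = (0.68 + 0.073×1.7)×10⁻⁴ = 0.8041×10⁻⁴ K⁻¹
Layer 1: 2.286×10⁻⁴ × 160 × 0.73 = 0.02670048 m
160–340 m: 0.35 × 0.8041×10⁻⁴ × 180 = 0.00506583 m
Δh = 0.02670048 + 0.00506583 = 0.03176631 m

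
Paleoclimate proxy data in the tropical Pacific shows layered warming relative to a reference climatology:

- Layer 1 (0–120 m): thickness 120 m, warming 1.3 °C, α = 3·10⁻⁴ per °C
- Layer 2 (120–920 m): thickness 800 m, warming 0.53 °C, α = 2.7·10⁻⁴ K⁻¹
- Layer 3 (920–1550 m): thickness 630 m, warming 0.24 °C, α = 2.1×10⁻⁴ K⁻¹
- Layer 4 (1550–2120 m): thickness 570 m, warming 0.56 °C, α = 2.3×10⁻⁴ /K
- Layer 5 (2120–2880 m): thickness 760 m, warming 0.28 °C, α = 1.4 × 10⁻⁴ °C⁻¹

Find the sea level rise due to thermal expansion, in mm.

0–120 m: 1.3 × 3×10⁻⁴ × 120 = 0.04680 m
120–920 m: 2.7×10⁻⁴ × 800 × 0.53 = 0.11448 m
Layer 3: 0.24 × 630 × 2.1×10⁻⁴ = 0.031752 m
1550–2120 m: 2.3×10⁻⁴ × 570 × 0.56 = 0.073416 m
0.28 × 1.4×10⁻⁴ × 760 = 0.029792 m
Δh = 0.04680 + 0.11448 + 0.031752 + 0.073416 + 0.029792 = 0.29624 m

Δh = 300 mm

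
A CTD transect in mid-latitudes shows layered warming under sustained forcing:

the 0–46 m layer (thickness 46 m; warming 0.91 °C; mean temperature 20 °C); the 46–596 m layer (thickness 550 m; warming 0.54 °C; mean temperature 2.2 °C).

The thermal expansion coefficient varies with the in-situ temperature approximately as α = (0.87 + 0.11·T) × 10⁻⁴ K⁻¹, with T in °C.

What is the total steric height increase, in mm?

45.9 mm

Layer 1: α = (0.87 + 0.11×20)×10⁻⁴ = 3.07×10⁻⁴ K⁻¹
Layer 2: α = (0.87 + 0.11×2.2)×10⁻⁴ = 1.112×10⁻⁴ K⁻¹
0–46 m: 46 × 3.07×10⁻⁴ × 0.91 = 0.01285102 m
1.112×10⁻⁴ × 550 × 0.54 = 0.0330264 m
Δh = 0.01285102 + 0.0330264 = 0.04587742 m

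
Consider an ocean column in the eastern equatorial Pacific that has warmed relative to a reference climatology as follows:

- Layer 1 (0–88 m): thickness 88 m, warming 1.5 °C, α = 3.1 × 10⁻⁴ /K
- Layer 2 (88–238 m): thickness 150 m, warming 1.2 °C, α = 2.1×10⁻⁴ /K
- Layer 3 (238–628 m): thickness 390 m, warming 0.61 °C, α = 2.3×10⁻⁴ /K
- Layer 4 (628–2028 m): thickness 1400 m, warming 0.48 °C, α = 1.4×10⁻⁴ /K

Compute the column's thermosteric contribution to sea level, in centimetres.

Δh = 22.8 cm

3.1×10⁻⁴ × 88 × 1.5 = 0.04092 m
88–238 m: 1.2 × 150 × 2.1×10⁻⁴ = 0.03780 m
238–628 m: 2.3×10⁻⁴ × 0.61 × 390 = 0.054717 m
628–2028 m: 1.4×10⁻⁴ × 1400 × 0.48 = 0.09408 m
Δh = 0.04092 + 0.03780 + 0.054717 + 0.09408 = 0.227517 m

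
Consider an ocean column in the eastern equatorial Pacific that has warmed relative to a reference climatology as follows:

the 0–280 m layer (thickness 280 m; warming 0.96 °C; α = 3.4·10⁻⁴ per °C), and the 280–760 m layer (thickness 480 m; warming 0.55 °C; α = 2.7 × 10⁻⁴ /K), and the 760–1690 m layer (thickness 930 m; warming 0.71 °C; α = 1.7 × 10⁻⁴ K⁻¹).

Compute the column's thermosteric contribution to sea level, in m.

0.275 m

Layer 1: 3.4×10⁻⁴ × 280 × 0.96 = 0.091392 m
2.7×10⁻⁴ × 0.55 × 480 = 0.07128 m
760–1690 m: 1.7×10⁻⁴ × 0.71 × 930 = 0.112251 m
Δh = 0.091392 + 0.07128 + 0.112251 = 0.274923 m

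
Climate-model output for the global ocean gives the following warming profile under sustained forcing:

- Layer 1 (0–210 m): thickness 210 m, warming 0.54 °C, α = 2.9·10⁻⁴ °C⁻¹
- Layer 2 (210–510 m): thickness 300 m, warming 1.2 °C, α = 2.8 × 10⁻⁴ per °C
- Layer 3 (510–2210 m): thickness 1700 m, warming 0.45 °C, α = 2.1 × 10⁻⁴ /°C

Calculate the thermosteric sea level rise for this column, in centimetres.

Layer 1: 210 × 0.54 × 2.9×10⁻⁴ = 0.032886 m
Layer 2: 300 × 2.8×10⁻⁴ × 1.2 = 0.10080 m
Layer 3: 1700 × 0.45 × 2.1×10⁻⁴ = 0.16065 m
Δh = 0.032886 + 0.10080 + 0.16065 = 0.294336 m

29 cm of thermosteric rise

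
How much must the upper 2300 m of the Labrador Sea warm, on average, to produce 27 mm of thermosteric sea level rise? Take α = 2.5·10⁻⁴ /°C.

ΔT ≈ 0.047 °C

ΔT = Δh/(αH) = 0.027 / (2.5×10⁻⁴ × 2300) ≈ 0.04696 °C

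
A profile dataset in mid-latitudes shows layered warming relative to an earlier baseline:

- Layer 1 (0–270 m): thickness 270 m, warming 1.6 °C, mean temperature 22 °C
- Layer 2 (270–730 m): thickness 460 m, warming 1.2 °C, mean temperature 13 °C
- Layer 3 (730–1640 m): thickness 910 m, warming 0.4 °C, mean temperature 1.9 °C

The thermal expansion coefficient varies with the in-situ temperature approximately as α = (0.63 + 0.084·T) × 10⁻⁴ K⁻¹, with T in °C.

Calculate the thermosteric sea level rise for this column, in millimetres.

231 mm of thermosteric rise

Layer 1: α = (0.63 + 0.084×22)×10⁻⁴ = 2.478×10⁻⁴ K⁻¹
Layer 2: α = (0.63 + 0.084×13)×10⁻⁴ = 1.722×10⁻⁴ K⁻¹
Layer 3: α = (0.63 + 0.084×1.9)×10⁻⁴ = 0.7896×10⁻⁴ K⁻¹
0–270 m: 270 × 2.478×10⁻⁴ × 1.6 = 0.1070496 m
Layer 2: 460 × 1.722×10⁻⁴ × 1.2 = 0.0950544 m
730–1640 m: 0.4 × 910 × 0.7896×10⁻⁴ = 0.02874144 m
Δh = 0.1070496 + 0.0950544 + 0.02874144 = 0.23084544 m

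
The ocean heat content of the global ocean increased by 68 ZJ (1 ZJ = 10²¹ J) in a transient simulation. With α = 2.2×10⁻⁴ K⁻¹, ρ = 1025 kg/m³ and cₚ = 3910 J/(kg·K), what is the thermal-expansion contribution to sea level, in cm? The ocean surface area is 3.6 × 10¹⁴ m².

Per unit area: Q = 68×10²¹ / (3.6×10¹⁴) ≈ 1.889×10⁸ J/m²
Δh = αQ/(ρcₚ) = 2.2×10⁻⁴ × 1.889×10⁸ / (1025 × 3910) ≈ 0.010369 m

Δh ≈ 1.04 cm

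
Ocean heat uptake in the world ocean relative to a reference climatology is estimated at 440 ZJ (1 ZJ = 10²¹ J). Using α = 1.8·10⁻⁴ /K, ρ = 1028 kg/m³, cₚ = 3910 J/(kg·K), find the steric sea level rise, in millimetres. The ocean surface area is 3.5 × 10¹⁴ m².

Δh = 56 mm

Per unit area: Q = 440×10²¹ / (3.5×10¹⁴) ≈ 1.257×10⁹ J/m²
Δh = αQ/(ρcₚ) = 1.8×10⁻⁴ × 1.257×10⁹ / (1028 × 3910) ≈ 0.056291 m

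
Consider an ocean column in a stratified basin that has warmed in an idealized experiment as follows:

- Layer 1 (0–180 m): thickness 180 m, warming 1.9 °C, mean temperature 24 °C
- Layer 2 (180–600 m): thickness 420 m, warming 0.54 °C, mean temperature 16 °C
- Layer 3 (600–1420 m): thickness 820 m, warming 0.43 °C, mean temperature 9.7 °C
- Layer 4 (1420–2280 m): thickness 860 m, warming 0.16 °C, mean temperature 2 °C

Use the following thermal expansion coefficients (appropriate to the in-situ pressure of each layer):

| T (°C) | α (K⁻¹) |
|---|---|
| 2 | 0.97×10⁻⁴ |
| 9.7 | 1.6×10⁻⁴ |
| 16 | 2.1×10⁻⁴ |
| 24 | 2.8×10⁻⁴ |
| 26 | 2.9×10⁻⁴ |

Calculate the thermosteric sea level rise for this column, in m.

Layer 1 at 24 °C → α = 2.8×10⁻⁴ K⁻¹
Layer 2 at 16 °C → α = 2.1×10⁻⁴ K⁻¹
Layer 3 at 9.7 °C → α = 1.6×10⁻⁴ K⁻¹
Layer 4 at 2 °C → α = 0.97×10⁻⁴ K⁻¹
180 × 1.9 × 2.8×10⁻⁴ = 0.09576 m
Layer 2: 0.54 × 420 × 2.1×10⁻⁴ = 0.047628 m
Layer 3: 820 × 1.6×10⁻⁴ × 0.43 = 0.056416 m
Layer 4: 860 × 0.97×10⁻⁴ × 0.16 = 0.0133472 m
Δh = 0.09576 + 0.047628 + 0.056416 + 0.0133472 = 0.2131512 m

0.213 m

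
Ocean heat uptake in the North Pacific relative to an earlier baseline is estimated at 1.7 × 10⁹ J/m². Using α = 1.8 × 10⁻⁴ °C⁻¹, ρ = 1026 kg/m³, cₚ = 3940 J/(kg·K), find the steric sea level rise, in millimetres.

Δh = αQ/(ρcₚ) = 1.8×10⁻⁴ × 1.7×10⁹ / (1026 × 3940) ≈ 0.075697 m

about 76 mm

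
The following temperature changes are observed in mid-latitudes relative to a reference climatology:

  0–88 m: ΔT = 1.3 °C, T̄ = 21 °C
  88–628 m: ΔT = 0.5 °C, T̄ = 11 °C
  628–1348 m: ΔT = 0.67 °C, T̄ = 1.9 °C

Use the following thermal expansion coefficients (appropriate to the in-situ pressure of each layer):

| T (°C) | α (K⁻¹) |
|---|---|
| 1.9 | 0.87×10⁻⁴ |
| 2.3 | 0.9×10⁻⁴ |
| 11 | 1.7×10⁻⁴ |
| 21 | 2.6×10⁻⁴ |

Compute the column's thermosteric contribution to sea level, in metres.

0.12 m of thermosteric rise

Layer 1 at 21 °C → α = 2.6×10⁻⁴ K⁻¹
Layer 2 at 11 °C → α = 1.7×10⁻⁴ K⁻¹
Layer 3 at 1.9 °C → α = 0.87×10⁻⁴ K⁻¹
0–88 m: 2.6×10⁻⁴ × 1.3 × 88 = 0.029744 m
Layer 2: 0.5 × 1.7×10⁻⁴ × 540 = 0.04590 m
628–1348 m: 0.87×10⁻⁴ × 0.67 × 720 = 0.0419688 m
Δh = 0.029744 + 0.04590 + 0.0419688 = 0.1176128 m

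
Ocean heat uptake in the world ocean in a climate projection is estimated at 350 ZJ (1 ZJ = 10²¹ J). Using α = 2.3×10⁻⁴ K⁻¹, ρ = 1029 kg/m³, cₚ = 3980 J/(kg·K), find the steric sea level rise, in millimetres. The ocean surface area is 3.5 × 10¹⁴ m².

Per unit area: Q = 350×10²¹ / (3.5×10¹⁴) = 1×10⁹ J/m²
Δh = αQ/(ρcₚ) = 2.3×10⁻⁴ × 1×10⁹ / (1029 × 3980) ≈ 0.05616 m

56 mm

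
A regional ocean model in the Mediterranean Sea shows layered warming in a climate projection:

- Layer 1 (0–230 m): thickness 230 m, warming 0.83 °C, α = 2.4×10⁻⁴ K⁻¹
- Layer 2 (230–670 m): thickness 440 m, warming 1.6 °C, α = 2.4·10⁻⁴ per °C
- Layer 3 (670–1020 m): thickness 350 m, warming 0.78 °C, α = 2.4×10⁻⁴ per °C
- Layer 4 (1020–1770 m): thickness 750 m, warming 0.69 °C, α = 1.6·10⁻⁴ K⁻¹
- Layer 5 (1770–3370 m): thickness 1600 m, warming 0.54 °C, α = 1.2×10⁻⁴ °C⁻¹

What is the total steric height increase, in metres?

0–230 m: 0.83 × 2.4×10⁻⁴ × 230 = 0.045816 m
440 × 1.6 × 2.4×10⁻⁴ = 0.16896 m
0.78 × 350 × 2.4×10⁻⁴ = 0.06552 m
0.69 × 750 × 1.6×10⁻⁴ = 0.08280 m
1770–3370 m: 0.54 × 1.2×10⁻⁴ × 1600 = 0.10368 m
Δh = 0.045816 + 0.16896 + 0.06552 + 0.08280 + 0.10368 = 0.466776 m

0.467 m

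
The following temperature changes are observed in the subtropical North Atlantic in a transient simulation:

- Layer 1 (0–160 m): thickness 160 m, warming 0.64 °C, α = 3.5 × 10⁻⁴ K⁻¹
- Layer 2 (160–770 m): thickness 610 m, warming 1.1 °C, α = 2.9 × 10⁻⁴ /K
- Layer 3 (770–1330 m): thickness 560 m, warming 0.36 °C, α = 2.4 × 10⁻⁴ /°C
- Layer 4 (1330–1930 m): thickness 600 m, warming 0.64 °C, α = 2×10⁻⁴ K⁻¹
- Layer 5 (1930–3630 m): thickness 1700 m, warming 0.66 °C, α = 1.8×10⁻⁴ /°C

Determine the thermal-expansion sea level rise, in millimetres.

560 mm

Layer 1: 3.5×10⁻⁴ × 0.64 × 160 = 0.03584 m
610 × 2.9×10⁻⁴ × 1.1 = 0.19459 m
Layer 3: 560 × 2.4×10⁻⁴ × 0.36 = 0.048384 m
1330–1930 m: 0.64 × 600 × 2×10⁻⁴ = 0.07680 m
1930–3630 m: 0.66 × 1.8×10⁻⁴ × 1700 = 0.20196 m
Δh = 0.03584 + 0.19459 + 0.048384 + 0.07680 + 0.20196 = 0.557574 m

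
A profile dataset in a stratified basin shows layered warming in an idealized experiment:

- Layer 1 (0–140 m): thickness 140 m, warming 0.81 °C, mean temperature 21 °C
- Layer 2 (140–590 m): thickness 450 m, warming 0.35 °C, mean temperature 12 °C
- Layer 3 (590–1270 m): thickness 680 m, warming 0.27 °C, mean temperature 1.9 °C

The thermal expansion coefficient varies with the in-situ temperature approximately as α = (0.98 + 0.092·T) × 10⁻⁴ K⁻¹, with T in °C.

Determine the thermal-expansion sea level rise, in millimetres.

Layer 1: α = (0.98 + 0.092×21)×10⁻⁴ = 2.912×10⁻⁴ K⁻¹
Layer 2: α = (0.98 + 0.092×12)×10⁻⁴ = 2.084×10⁻⁴ K⁻¹
Layer 3: α = (0.98 + 0.092×1.9)×10⁻⁴ = 1.1548×10⁻⁴ K⁻¹
0–140 m: 0.81 × 2.912×10⁻⁴ × 140 = 0.03302208 m
2.084×10⁻⁴ × 0.35 × 450 = 0.032823 m
Layer 3: 1.1548×10⁻⁴ × 0.27 × 680 = 0.021202128 m
Δh = 0.03302208 + 0.032823 + 0.021202128 = 0.087047208 m

Δh = 87 mm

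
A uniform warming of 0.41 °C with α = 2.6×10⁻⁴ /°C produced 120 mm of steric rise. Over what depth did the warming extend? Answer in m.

about 1130 m

H = Δh/(αΔT) = 0.12 / (2.6×10⁻⁴ × 0.41) ≈ 1126 m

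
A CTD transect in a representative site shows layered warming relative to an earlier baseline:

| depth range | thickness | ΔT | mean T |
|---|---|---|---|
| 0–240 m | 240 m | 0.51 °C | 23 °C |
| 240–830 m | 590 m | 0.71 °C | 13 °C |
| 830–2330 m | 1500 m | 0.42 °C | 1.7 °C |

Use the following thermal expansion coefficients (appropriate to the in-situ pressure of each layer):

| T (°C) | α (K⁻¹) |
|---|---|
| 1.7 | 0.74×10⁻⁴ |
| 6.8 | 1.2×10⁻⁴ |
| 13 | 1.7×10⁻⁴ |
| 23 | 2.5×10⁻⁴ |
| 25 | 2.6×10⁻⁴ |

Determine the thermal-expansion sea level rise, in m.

Layer 1 at 23 °C → α = 2.5×10⁻⁴ K⁻¹
Layer 2 at 13 °C → α = 1.7×10⁻⁴ K⁻¹
Layer 3 at 1.7 °C → α = 0.74×10⁻⁴ K⁻¹
0–240 m: 240 × 2.5×10⁻⁴ × 0.51 = 0.03060 m
Layer 2: 1.7×10⁻⁴ × 0.71 × 590 = 0.071213 m
Layer 3: 1500 × 0.74×10⁻⁴ × 0.42 = 0.04662 m
Δh = 0.03060 + 0.071213 + 0.04662 = 0.148433 m

Δh ≈ 0.148 m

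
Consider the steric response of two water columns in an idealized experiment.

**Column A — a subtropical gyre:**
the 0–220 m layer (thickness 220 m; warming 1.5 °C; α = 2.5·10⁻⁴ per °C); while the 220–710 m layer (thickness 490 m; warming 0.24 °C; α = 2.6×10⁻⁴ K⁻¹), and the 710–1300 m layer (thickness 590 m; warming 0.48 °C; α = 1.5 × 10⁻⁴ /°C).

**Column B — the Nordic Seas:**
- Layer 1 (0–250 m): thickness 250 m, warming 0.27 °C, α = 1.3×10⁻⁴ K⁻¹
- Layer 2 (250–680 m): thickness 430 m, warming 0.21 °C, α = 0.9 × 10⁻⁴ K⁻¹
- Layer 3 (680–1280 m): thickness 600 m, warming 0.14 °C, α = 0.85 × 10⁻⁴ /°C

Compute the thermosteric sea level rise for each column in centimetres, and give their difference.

A Layer 1: 2.5×10⁻⁴ × 220 × 1.5 = 0.08250 m
A 0.24 × 490 × 2.6×10⁻⁴ = 0.030576 m
A Layer 3: 0.48 × 590 × 1.5×10⁻⁴ = 0.04248 m
A total: 0.155556 m
B Layer 1: 1.3×10⁻⁴ × 0.27 × 250 = 0.008775 m
B 0.21 × 430 × 0.9×10⁻⁴ = 0.008127 m
B 680–1280 m: 0.85×10⁻⁴ × 0.14 × 600 = 0.00714 m
B total: 0.024042 m
Difference: 0.155556 − 0.024042 = 0.131514 m

A: 16 cm; B: 2.4 cm; difference 13 cm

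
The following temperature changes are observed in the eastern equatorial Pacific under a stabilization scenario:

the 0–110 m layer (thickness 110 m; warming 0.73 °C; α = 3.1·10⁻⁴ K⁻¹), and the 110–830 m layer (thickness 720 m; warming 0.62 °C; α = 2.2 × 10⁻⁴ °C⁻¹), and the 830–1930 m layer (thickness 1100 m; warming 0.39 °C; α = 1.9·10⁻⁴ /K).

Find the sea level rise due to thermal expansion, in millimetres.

3.1×10⁻⁴ × 110 × 0.73 = 0.024893 m
0.62 × 720 × 2.2×10⁻⁴ = 0.098208 m
Layer 3: 1100 × 1.9×10⁻⁴ × 0.39 = 0.08151 m
Δh = 0.024893 + 0.098208 + 0.08151 = 0.204611 m ≈ 200 mm

about 200 mm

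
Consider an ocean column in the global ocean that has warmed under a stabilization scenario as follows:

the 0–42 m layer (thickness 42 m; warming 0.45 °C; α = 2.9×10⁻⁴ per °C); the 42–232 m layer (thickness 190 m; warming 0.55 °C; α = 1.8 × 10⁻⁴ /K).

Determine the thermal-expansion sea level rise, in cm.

2.9×10⁻⁴ × 0.45 × 42 = 0.005481 m
1.8×10⁻⁴ × 0.55 × 190 = 0.01881 m
Δh = 0.005481 + 0.01881 = 0.024291 m

about 2.43 cm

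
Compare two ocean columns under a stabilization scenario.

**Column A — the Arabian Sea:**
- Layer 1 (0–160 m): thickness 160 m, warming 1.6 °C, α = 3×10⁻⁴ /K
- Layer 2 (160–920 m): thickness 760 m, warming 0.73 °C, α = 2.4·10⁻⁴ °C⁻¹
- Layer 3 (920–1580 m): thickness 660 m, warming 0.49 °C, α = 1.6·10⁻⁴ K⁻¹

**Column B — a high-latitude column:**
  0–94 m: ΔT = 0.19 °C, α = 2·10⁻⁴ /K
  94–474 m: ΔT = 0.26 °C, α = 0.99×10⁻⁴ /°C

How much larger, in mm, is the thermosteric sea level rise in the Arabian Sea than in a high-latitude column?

A 3×10⁻⁴ × 160 × 1.6 = 0.07680 m
A Layer 2: 760 × 0.73 × 2.4×10⁻⁴ = 0.133152 m
A 920–1580 m: 660 × 1.6×10⁻⁴ × 0.49 = 0.051744 m
A total: 0.261696 m
B 0.19 × 94 × 2×10⁻⁴ = 0.003572 m
B 94–474 m: 380 × 0.99×10⁻⁴ × 0.26 = 0.0097812 m
B total: 0.0133532 m
Difference: 0.261696 − 0.0133532 = 0.2483428 m

248 mm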